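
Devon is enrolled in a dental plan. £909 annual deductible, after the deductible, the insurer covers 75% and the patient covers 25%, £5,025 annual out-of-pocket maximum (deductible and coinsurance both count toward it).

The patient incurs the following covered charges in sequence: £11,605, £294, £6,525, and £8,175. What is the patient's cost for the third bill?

£1,368.50

Bill 1, £11,605: £909 finishes the deductible; £10,696 goes to coinsurance; 25% of £10,696 = £2,674. Patient pays £3,583; OOP now £3,583.
Bill 2, £294: deductible met; 25% of £294 = £73.50. Patient pays £73.50; OOP now £3,656.50.
Bill 3, £6,525: 25% coinsurance on £6,525 = £1,631.25. That would push OOP to £5,287.75, over the £5,025 cap, so patient pays £5,025 − £3,656.50 = £1,368.50.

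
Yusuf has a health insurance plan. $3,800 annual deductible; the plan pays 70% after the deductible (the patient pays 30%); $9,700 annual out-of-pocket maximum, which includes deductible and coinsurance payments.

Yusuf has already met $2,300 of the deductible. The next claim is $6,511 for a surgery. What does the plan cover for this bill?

$3,507.70

Deductible still to meet: $3,800 − $2,300 = $1,500.
After the $1,500 deductible portion, $6,511 − $1,500 = $5,011 is subject to coinsurance.
Coinsurance: $5,011 × 30% = $1,503.30.
So the patient owes $1,500 + $1,503.30 = $3,003.30 before any cap.
Cumulative spending $2,300 + $3,003.30 = $5,303.30 stays under the $9,700 maximum.
The plan picks up $6,511 − $3,003.30 = $3,507.70.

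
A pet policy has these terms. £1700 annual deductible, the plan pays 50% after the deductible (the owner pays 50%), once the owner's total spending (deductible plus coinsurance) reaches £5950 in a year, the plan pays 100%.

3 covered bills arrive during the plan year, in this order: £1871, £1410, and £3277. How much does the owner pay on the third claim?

£1638.50

Claim 1 (£1871): £1700 finishes the deductible; £171 goes to coinsurance; owner's 50% is £85.50. Cost to owner: £1785.50. OOP to date £1785.50.
Claim 2 (£1410): 50% coinsurance on £1410 = £705. Owner pays £705; OOP now £2490.50.
Claim 3 (£3277): 50% coinsurance on £3277 = £1638.50. Cost to owner: £1638.50. OOP to date £4129.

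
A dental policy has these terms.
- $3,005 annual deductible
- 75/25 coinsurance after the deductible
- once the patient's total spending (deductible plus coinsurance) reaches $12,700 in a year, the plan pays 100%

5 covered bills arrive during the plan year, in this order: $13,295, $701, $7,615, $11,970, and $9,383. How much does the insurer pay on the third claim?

Claim 1 ($13,295): $3,005 to deductible, leaving $10,290; coinsurance $10,290 × 25% = $2,572.50. Cost to patient: $5,577.50. OOP to date $5,577.50. Insurer: $13,295 − $5,577.50 = $7,717.50.
Claim 2 ($701): 25% coinsurance on $701 = $175.25. Cost to patient: $175.25. OOP to date $5,752.75. Plan pays $701 − $175.25 = $525.75.
Claim 3 ($7,615): deductible met; 25% of $7,615 = $1,903.75. Patient owes $1,903.75 (running OOP $7,656.50). Plan pays $7,615 − $1,903.75 = $5,711.25.

$5,711.25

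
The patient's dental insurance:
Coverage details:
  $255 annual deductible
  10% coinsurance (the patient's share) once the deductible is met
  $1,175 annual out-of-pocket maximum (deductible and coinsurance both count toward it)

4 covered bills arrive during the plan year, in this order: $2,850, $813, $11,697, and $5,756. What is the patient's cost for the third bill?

Bill 1, $2,850: $255 to deductible, leaving $2,595; coinsurance $2,595 × 10% = $259.50. Patient owes $514.50 (running OOP $514.50).
Bill 2, $813: deductible met; 10% of $813 = $81.30. Cost to patient: $81.30. OOP to date $595.80.
Bill 3, $11,697: deductible already satisfied, so patient's share is 10% × $11,697 = $1,169.70. OOP would hit $1,765.50 > $1,175, so the cap limits the patient to $1,175 − $595.80 = $579.20.

$579.20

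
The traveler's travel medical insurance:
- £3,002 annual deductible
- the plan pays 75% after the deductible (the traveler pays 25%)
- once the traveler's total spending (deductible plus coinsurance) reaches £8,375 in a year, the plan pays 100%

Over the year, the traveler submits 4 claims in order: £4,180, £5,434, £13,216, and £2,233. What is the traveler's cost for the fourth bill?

£416

Claim 1 (£4,180): deductible takes £3,002, £1,178 remains; 25% of £1,178 = £294.50. Traveler pays £3,296.50; OOP now £3,296.50.
Claim 2 (£5,434): deductible met; 25% of £5,434 = £1,358.50. Cost to traveler: £1,358.50. OOP to date £4,655.
Claim 3 (£13,216): deductible already satisfied, so traveler's share is 25% × £13,216 = £3,304. Cost to traveler: £3,304. OOP to date £7,959.
Claim 4 (£2,233): 25% coinsurance on £2,233 = £558.25. Adding that to £7,959 gives £8,517.25, past the £8,375 cap; traveler pays only £8,375 − £7,959 = £416.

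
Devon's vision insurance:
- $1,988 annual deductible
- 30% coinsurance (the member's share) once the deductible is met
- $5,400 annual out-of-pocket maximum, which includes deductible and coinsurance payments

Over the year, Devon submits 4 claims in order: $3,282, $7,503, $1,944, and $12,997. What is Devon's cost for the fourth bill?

$189.70

Claim 1 — $3,282: deductible takes $1,988, $1,294 remains; 30% of $1,294 = $388.20. Cost to member: $2,376.20. OOP to date $2,376.20.
Claim 2 — $7,503: 30% coinsurance on $7,503 = $2,250.90. Member pays $2,250.90; OOP now $4,627.10.
Claim 3 — $1,944: 30% coinsurance on $1,944 = $583.20. Member owes $583.20 (running OOP $5,210.30).
Claim 4 — $12,997: deductible met; 30% of $12,997 = $3,899.10. OOP would hit $9,109.40 > $5,400, so the cap limits the member to $5,400 − $5,210.30 = $189.70.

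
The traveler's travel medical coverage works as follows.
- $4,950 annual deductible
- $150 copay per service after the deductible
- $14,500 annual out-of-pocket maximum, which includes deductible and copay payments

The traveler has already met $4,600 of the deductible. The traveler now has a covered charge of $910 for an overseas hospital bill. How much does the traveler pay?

Remaining deductible: $4,950 − $4,600 = $350.
That leaves $910 − $350 = $560 for the copay.
Copay on this service: $150.
That puts the traveler's cost at $350 + $150 = $500 before any cap.
Cumulative spending $4,600 + $500 = $5,100 stays under the $14,500 maximum.

$500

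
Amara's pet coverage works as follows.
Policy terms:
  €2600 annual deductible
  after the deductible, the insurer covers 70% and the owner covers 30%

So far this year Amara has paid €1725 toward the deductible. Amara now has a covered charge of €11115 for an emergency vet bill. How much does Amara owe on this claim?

€1725 of the €2600 deductible is already met, leaving €875.
The remaining €10240 (= €11115 − €875) moves to coinsurance.
Owner's 30% share of €10240 is €3072.
So the owner owes €875 + €3072 = €3947.

€3947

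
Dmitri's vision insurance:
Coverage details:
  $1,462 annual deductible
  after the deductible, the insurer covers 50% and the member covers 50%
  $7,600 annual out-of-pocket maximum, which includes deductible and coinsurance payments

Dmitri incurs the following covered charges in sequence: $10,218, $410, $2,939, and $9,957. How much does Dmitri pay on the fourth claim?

$85.50

Claim 1 — $10,218: deductible takes $1,462, $8,756 remains; coinsurance $8,756 × 50% = $4,378. Member owes $5,840 (running OOP $5,840).
Claim 2 — $410: deductible met; 50% of $410 = $205. Member owes $205 (running OOP $6,045).
Claim 3 — $2,939: deductible already satisfied, so member's share is 50% × $2,939 = $1,469.50. Member owes $1,469.50 (running OOP $7,514.50).
Claim 4 — $9,957: deductible met; 50% of $9,957 = $4,978.50. Adding that to $7,514.50 gives $12,493, past the $7,600 cap; member pays only $7,600 − $7,514.50 = $85.50.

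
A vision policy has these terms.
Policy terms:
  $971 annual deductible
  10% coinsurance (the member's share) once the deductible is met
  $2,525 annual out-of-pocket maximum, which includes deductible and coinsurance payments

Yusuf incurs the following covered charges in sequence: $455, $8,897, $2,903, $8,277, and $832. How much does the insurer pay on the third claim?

Claim 1 ($455): all of it applies to the deductible. Cost to member: $455. OOP to date $455. Plan pays $455 − $455 = $0.
Claim 2 ($8,897): deductible takes $516, $8,381 remains; coinsurance $8,381 × 10% = $838.10. Member owes $1,354.10 (running OOP $1,809.10). Insurer: $8,897 − $1,354.10 = $7,542.90.
Claim 3 ($2,903): deductible met; 10% of $2,903 = $290.30. Cost to member: $290.30. OOP to date $2,099.40. Plan pays $2,903 − $290.30 = $2,612.70.

$2,612.70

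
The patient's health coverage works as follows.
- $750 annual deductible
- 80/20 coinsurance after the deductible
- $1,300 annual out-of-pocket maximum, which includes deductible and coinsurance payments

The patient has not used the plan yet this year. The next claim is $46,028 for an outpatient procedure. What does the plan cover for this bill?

Deductible not yet touched, so the first $750 of the bill goes to the deductible.
After the $750 deductible portion, $46,028 − $750 = $45,278 is subject to coinsurance.
Patient's 20% share of $45,278 is $9,055.60.
That puts the patient's cost at $750 + $9,055.60 = $9,805.60 before any cap.
That would bring total out-of-pocket to $9,805.60, past the $1,300 cap. The patient is capped at $1,300 − $0 = $1,300 on this claim.
The insurer covers the remainder: $46,028 − $1,300 = $44,728.

$44,728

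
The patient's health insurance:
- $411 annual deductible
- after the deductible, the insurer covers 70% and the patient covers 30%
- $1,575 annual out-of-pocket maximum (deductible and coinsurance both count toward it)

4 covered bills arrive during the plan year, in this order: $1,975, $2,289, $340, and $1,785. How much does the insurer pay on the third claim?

$331.90

Bill 1, $1,975: $411 finishes the deductible; $1,564 goes to coinsurance; patient's 30% is $469.20. Patient owes $880.20 (running OOP $880.20). Plan pays $1,975 − $880.20 = $1,094.80.
Bill 2, $2,289: deductible met; 30% of $2,289 = $686.70. Patient pays $686.70; OOP now $1,566.90. Insurer: $2,289 − $686.70 = $1,602.30.
Bill 3, $340: deductible already satisfied, so patient's share is 30% × $340 = $102. Adding that to $1,566.90 gives $1,668.90, past the $1,575 cap; patient pays only $1,575 − $1,566.90 = $8.10. Plan pays $340 − $8.10 = $331.90.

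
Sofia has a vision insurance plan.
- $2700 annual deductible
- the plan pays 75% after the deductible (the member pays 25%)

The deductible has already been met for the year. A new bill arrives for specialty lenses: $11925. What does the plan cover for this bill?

With the deductible met, the entire $11925 is subject to coinsurance.
Member's 25% share of $11925 is $2981.25.
Insurer pays the balance: $11925 − $2981.25 = $8943.75.

$8943.75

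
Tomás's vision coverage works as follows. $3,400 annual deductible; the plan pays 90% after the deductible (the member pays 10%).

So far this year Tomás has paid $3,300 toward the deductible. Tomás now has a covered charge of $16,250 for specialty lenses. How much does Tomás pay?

$1,715

Remaining deductible: $3,400 − $3,300 = $100.
The remaining $16,150 (= $16,250 − $100) moves to coinsurance.
Member's 10% share of $16,150 is $1,615.
That puts the member's cost at $100 + $1,615 = $1,715.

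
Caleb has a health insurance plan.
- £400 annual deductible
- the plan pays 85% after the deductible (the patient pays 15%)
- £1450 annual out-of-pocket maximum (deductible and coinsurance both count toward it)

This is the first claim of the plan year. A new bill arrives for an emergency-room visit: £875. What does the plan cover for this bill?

The full £400 deductible is still open; £400 of this bill applies to it.
The remaining £475 (= £875 − £400) moves to coinsurance.
Coinsurance: £475 × 15% = £71.25.
So the patient owes £400 + £71.25 = £471.25 before any cap.
Year-to-date out-of-pocket becomes £0 + £471.25 = £471.25, still under the £1450 maximum, so no cap applies.
The plan picks up £875 − £471.25 = £403.75.

£403.75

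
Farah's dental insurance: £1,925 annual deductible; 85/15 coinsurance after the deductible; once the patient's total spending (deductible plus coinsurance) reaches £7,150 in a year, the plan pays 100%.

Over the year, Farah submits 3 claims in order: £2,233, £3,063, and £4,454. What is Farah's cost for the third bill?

£668.10

Bill 1, £2,233: deductible takes £1,925, £308 remains; coinsurance £308 × 15% = £46.20. Patient pays £1,971.20; OOP now £1,971.20.
Bill 2, £3,063: 15% coinsurance on £3,063 = £459.45. Cost to patient: £459.45. OOP to date £2,430.65.
Bill 3, £4,454: deductible already satisfied, so patient's share is 15% × £4,454 = £668.10. Cost to patient: £668.10. OOP to date £3,098.75.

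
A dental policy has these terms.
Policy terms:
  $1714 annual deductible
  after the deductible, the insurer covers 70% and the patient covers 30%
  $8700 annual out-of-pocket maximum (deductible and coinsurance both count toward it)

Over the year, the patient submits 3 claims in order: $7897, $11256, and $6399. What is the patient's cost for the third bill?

Bill 1, $7897: $1714 to deductible, leaving $6183; 30% of $6183 = $1854.90. Patient pays $3568.90; OOP now $3568.90.
Bill 2, $11256: deductible already satisfied, so patient's share is 30% × $11256 = $3376.80. Patient owes $3376.80 (running OOP $6945.70).
Bill 3, $6399: 30% coinsurance on $6399 = $1919.70. Adding that to $6945.70 gives $8865.40, past the $8700 cap; patient pays only $8700 − $6945.70 = $1754.30.

$1754.30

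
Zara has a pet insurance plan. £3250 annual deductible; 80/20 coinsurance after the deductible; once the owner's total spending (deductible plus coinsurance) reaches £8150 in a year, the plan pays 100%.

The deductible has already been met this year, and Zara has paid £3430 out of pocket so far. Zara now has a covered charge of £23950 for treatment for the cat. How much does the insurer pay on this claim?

The deductible is already satisfied, so the full bill goes to coinsurance.
Owner's 20% share of £23950 is £4790.
Year-to-date out-of-pocket would reach £3430 + £4790 = £8220, above the £8150 maximum, so the owner pays only £8150 − £3430 = £4720.
The insurer covers the remainder: £23950 − £4720 = £19230.

£19230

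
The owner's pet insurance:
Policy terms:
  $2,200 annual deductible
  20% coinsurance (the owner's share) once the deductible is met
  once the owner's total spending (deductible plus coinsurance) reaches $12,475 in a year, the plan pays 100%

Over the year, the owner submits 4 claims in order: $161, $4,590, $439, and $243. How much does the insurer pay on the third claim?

Claim 1 ($161): entire amount goes to the deductible. Owner owes $161 (running OOP $161). Insurer: $161 − $161 = $0.
Claim 2 ($4,590): $2,039 to deductible, leaving $2,551; 20% of $2,551 = $510.20. Owner pays $2,549.20; OOP now $2,710.20. Insurer: $4,590 − $2,549.20 = $2,040.80.
Claim 3 ($439): deductible met; 20% of $439 = $87.80. Owner owes $87.80 (running OOP $2,798). Plan pays $439 − $87.80 = $351.20.

$351.20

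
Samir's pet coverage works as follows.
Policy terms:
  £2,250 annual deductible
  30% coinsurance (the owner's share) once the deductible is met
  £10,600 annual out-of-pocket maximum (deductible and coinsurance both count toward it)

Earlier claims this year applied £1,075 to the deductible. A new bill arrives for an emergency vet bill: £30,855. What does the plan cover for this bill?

£21,330

£1,075 of the £2,250 deductible is already met, leaving £1,175.
The remaining £29,680 (= £30,855 − £1,175) moves to coinsurance.
Owner's 30% share of £29,680 is £8,904.
So the owner owes £1,175 + £8,904 = £10,079 before any cap.
That would bring total out-of-pocket to £11,154, past the £10,600 cap. The owner is capped at £10,600 − £1,075 = £9,525 on this claim.
The insurer covers the remainder: £30,855 − £9,525 = £21,330.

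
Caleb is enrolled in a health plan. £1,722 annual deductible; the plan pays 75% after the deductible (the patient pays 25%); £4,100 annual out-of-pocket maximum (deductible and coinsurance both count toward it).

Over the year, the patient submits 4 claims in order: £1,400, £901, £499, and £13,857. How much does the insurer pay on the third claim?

£374.25

Bill 1, £1,400: fully absorbed by the deductible. Patient pays £1,400; OOP now £1,400. Plan pays £1,400 − £1,400 = £0.
Bill 2, £901: £322 to deductible, leaving £579; patient's 25% is £144.75. Patient owes £466.75 (running OOP £1,866.75). Insurer: £901 − £466.75 = £434.25.
Bill 3, £499: 25% coinsurance on £499 = £124.75. Patient pays £124.75; OOP now £1,991.50. Plan pays £499 − £124.75 = £374.25.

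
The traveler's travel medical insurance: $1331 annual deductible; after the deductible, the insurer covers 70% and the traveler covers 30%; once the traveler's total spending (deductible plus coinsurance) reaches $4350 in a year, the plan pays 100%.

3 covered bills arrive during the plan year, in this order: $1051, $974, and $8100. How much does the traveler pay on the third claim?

$2430

Claim 1 ($1051): all of it applies to the deductible. Traveler owes $1051 (running OOP $1051).
Claim 2 ($974): $280 to deductible, leaving $694; traveler's 30% is $208.20. Traveler pays $488.20; OOP now $1539.20.
Claim 3 ($8100): deductible met; 30% of $8100 = $2430. Cost to traveler: $2430. OOP to date $3969.20.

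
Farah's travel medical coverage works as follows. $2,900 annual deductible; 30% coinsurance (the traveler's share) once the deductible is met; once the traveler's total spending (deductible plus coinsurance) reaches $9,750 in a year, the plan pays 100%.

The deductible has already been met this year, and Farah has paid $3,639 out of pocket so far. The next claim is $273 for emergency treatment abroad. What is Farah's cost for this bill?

With the deductible met, the entire $273 is subject to coinsurance.
30% of $273 = $81.90 falls to the traveler.
Cumulative spending $3,639 + $81.90 = $3,720.90 stays under the $9,750 maximum.

$81.90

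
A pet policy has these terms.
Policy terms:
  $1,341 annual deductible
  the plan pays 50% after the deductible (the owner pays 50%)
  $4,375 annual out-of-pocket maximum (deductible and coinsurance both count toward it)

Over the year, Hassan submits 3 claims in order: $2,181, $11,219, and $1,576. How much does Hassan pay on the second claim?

$2,614

#1 ($2,181): $1,341 finishes the deductible; $840 goes to coinsurance; owner's 50% is $420. Cost to owner: $1,761. OOP to date $1,761.
#2 ($11,219): 50% coinsurance on $11,219 = $5,609.50. That would push OOP to $7,370.50, over the $4,375 cap, so owner pays $4,375 − $1,761 = $2,614.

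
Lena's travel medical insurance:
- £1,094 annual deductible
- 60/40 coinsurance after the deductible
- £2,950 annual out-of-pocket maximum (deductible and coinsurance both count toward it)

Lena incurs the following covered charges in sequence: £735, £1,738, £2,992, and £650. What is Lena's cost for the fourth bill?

Bill 1, £735: all of it applies to the deductible. Traveler pays £735; OOP now £735.
Bill 2, £1,738: deductible takes £359, £1,379 remains; traveler's 40% is £551.60. Cost to traveler: £910.60. OOP to date £1,645.60.
Bill 3, £2,992: deductible already satisfied, so traveler's share is 40% × £2,992 = £1,196.80. Traveler owes £1,196.80 (running OOP £2,842.40).
Bill 4, £650: 40% coinsurance on £650 = £260. That would push OOP to £3,102.40, over the £2,950 cap, so traveler pays £2,950 − £2,842.40 = £107.60.

£107.60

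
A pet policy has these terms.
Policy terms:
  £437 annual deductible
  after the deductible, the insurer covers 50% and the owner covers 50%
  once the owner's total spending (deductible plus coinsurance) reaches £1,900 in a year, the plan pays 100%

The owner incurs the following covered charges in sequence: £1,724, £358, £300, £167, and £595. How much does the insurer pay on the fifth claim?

£297.50

Claim 1 — £1,724: £437 finishes the deductible; £1,287 goes to coinsurance; coinsurance £1,287 × 50% = £643.50. Cost to owner: £1,080.50. OOP to date £1,080.50. Insurer: £1,724 − £1,080.50 = £643.50.
Claim 2 — £358: deductible met; 50% of £358 = £179. Cost to owner: £179. OOP to date £1,259.50. Plan pays £358 − £179 = £179.
Claim 3 — £300: 50% coinsurance on £300 = £150. Owner owes £150 (running OOP £1,409.50). Insurer: £300 − £150 = £150.
Claim 4 — £167: deductible met; 50% of £167 = £83.50. Cost to owner: £83.50. OOP to date £1,493. Plan pays £167 − £83.50 = £83.50.
Claim 5 — £595: deductible met; 50% of £595 = £297.50. Cost to owner: £297.50. OOP to date £1,790.50. Plan pays £595 − £297.50 = £297.50.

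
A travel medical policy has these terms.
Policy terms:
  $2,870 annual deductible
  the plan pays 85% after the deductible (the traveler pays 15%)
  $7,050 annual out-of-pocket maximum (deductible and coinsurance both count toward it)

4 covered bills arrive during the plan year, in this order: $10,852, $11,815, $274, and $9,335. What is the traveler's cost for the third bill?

Claim 1 — $10,852: $2,870 finishes the deductible; $7,982 goes to coinsurance; coinsurance $7,982 × 15% = $1,197.30. Cost to traveler: $4,067.30. OOP to date $4,067.30.
Claim 2 — $11,815: deductible met; 15% of $11,815 = $1,772.25. Cost to traveler: $1,772.25. OOP to date $5,839.55.
Claim 3 — $274: deductible met; 15% of $274 = $41.10. Traveler owes $41.10 (running OOP $5,880.65).

$41.10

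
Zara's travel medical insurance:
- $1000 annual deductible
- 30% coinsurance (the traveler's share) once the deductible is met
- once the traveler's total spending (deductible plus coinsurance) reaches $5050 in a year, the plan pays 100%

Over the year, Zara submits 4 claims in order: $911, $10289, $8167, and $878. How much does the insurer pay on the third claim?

$7177

Bill 1, $911: fully absorbed by the deductible. Cost to traveler: $911. OOP to date $911. Plan pays $911 − $911 = $0.
Bill 2, $10289: $89 finishes the deductible; $10200 goes to coinsurance; 30% of $10200 = $3060. Traveler pays $3149; OOP now $4060. Insurer: $10289 − $3149 = $7140.
Bill 3, $8167: deductible already satisfied, so traveler's share is 30% × $8167 = $2450.10. Adding that to $4060 gives $6510.10, past the $5050 cap; traveler pays only $5050 − $4060 = $990. Insurer: $8167 − $990 = $7177.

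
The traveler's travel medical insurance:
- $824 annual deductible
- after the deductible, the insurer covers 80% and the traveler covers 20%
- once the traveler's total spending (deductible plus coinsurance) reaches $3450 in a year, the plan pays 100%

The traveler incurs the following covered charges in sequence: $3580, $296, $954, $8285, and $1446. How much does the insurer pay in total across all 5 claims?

Claim 1 — $3580: $824 finishes the deductible; $2756 goes to coinsurance; traveler's 20% is $551.20. Cost to traveler: $1375.20. OOP to date $1375.20. Plan pays $3580 − $1375.20 = $2204.80.
Claim 2 — $296: 20% coinsurance on $296 = $59.20. Traveler pays $59.20; OOP now $1434.40. Plan pays $296 − $59.20 = $236.80.
Claim 3 — $954: 20% coinsurance on $954 = $190.80. Traveler owes $190.80 (running OOP $1625.20). Plan pays $954 − $190.80 = $763.20.
Claim 4 — $8285: 20% coinsurance on $8285 = $1657. Cost to traveler: $1657. OOP to date $3282.20. Plan pays $8285 − $1657 = $6628.
Claim 5 — $1446: 20% coinsurance on $1446 = $289.20. OOP would hit $3571.40 > $3450, so the cap limits the traveler to $3450 − $3282.20 = $167.80. Insurer: $1446 − $167.80 = $1278.20.
Insurer total: $2204.80 + $236.80 + $763.20 + $6628 + $1278.20 = $11111.

$11111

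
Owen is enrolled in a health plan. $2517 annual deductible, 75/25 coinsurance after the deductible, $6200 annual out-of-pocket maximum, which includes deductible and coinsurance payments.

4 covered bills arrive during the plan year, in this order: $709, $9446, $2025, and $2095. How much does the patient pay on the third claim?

$506.25

Claim 1 — $709: fully absorbed by the deductible. Cost to patient: $709. OOP to date $709.
Claim 2 — $9446: $1808 to deductible, leaving $7638; coinsurance $7638 × 25% = $1909.50. Cost to patient: $3717.50. OOP to date $4426.50.
Claim 3 — $2025: 25% coinsurance on $2025 = $506.25. Patient pays $506.25; OOP now $4932.75.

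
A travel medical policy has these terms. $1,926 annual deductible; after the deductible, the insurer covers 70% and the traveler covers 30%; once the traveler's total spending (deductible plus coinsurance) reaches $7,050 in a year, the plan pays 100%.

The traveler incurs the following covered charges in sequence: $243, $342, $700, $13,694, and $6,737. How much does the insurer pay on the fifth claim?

Claim 1 — $243: entire amount goes to the deductible. Cost to traveler: $243. OOP to date $243. Insurer: $243 − $243 = $0.
Claim 2 — $342: fully absorbed by the deductible. Traveler pays $342; OOP now $585. Plan pays $342 − $342 = $0.
Claim 3 — $700: fully absorbed by the deductible. Traveler owes $700 (running OOP $1,285). Plan pays $700 − $700 = $0.
Claim 4 — $13,694: $641 finishes the deductible; $13,053 goes to coinsurance; coinsurance $13,053 × 30% = $3,915.90. Cost to traveler: $4,556.90. OOP to date $5,841.90. Insurer: $13,694 − $4,556.90 = $9,137.10.
Claim 5 — $6,737: deductible met; 30% of $6,737 = $2,021.10. OOP would hit $7,863 > $7,050, so the cap limits the traveler to $7,050 − $5,841.90 = $1,208.10. Plan pays $6,737 − $1,208.10 = $5,528.90.

$5,528.90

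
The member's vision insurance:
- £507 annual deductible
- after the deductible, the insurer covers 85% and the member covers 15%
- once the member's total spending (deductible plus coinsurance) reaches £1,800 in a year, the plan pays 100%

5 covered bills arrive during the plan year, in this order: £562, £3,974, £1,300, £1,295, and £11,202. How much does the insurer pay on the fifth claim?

Claim 1 — £562: deductible takes £507, £55 remains; coinsurance £55 × 15% = £8.25. Member owes £515.25 (running OOP £515.25). Insurer: £562 − £515.25 = £46.75.
Claim 2 — £3,974: 15% coinsurance on £3,974 = £596.10. Member owes £596.10 (running OOP £1,111.35). Insurer: £3,974 − £596.10 = £3,377.90.
Claim 3 — £1,300: deductible already satisfied, so member's share is 15% × £1,300 = £195. Member owes £195 (running OOP £1,306.35). Insurer: £1,300 − £195 = £1,105.
Claim 4 — £1,295: deductible already satisfied, so member's share is 15% × £1,295 = £194.25. Member pays £194.25; OOP now £1,500.60. Plan pays £1,295 − £194.25 = £1,100.75.
Claim 5 — £11,202: deductible already satisfied, so member's share is 15% × £11,202 = £1,680.30. Adding that to £1,500.60 gives £3,180.90, past the £1,800 cap; member pays only £1,800 − £1,500.60 = £299.40. Insurer: £11,202 − £299.40 = £10,902.60.

£10,902.60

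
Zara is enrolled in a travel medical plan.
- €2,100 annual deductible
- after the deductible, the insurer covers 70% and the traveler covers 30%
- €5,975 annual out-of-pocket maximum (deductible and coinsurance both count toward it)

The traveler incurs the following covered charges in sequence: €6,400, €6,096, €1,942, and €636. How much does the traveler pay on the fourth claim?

€173.60

Bill 1, €6,400: deductible takes €2,100, €4,300 remains; 30% of €4,300 = €1,290. Cost to traveler: €3,390. OOP to date €3,390.
Bill 2, €6,096: 30% coinsurance on €6,096 = €1,828.80. Traveler pays €1,828.80; OOP now €5,218.80.
Bill 3, €1,942: 30% coinsurance on €1,942 = €582.60. Traveler pays €582.60; OOP now €5,801.40.
Bill 4, €636: deductible already satisfied, so traveler's share is 30% × €636 = €190.80. Adding that to €5,801.40 gives €5,992.20, past the €5,975 cap; traveler pays only €5,975 − €5,801.40 = €173.60.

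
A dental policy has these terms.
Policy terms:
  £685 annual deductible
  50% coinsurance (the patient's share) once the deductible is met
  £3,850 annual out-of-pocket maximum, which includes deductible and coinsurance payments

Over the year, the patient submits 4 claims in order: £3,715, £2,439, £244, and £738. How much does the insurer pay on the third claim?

£122

#1 (£3,715): £685 finishes the deductible; £3,030 goes to coinsurance; coinsurance £3,030 × 50% = £1,515. Patient owes £2,200 (running OOP £2,200). Plan pays £3,715 − £2,200 = £1,515.
#2 (£2,439): deductible already satisfied, so patient's share is 50% × £2,439 = £1,219.50. Cost to patient: £1,219.50. OOP to date £3,419.50. Plan pays £2,439 − £1,219.50 = £1,219.50.
#3 (£244): deductible met; 50% of £244 = £122. Patient pays £122; OOP now £3,541.50. Insurer: £244 − £122 = £122.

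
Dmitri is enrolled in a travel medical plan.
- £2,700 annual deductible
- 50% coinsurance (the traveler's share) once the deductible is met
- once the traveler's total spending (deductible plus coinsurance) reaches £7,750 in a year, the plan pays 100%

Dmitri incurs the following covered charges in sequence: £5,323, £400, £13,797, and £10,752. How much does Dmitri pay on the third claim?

£3,538.50

Bill 1, £5,323: £2,700 finishes the deductible; £2,623 goes to coinsurance; coinsurance £2,623 × 50% = £1,311.50. Cost to traveler: £4,011.50. OOP to date £4,011.50.
Bill 2, £400: 50% coinsurance on £400 = £200. Traveler pays £200; OOP now £4,211.50.
Bill 3, £13,797: deductible already satisfied, so traveler's share is 50% × £13,797 = £6,898.50. OOP would hit £11,110 > £7,750, so the cap limits the traveler to £7,750 − £4,211.50 = £3,538.50.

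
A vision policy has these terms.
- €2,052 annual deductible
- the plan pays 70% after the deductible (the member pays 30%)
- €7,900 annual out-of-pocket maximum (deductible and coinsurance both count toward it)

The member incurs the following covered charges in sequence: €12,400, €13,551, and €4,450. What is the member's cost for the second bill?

€2,743.60

Claim 1 — €12,400: €2,052 finishes the deductible; €10,348 goes to coinsurance; member's 30% is €3,104.40. Member owes €5,156.40 (running OOP €5,156.40).
Claim 2 — €13,551: deductible already satisfied, so member's share is 30% × €13,551 = €4,065.30. That would push OOP to €9,221.70, over the €7,900 cap, so member pays €7,900 − €5,156.40 = €2,743.60.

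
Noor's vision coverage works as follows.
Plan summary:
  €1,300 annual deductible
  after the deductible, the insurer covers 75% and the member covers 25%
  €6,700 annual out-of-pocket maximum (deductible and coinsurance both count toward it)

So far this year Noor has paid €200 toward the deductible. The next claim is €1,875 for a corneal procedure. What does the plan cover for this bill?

€581.25

€200 of the €1,300 deductible is already met, leaving €1,100.
The remaining €775 (= €1,875 − €1,100) moves to coinsurance.
25% of €775 = €193.75 falls to the member.
Member responsibility before any cap: €1,100 + €193.75 = €1,293.75.
Cumulative spending €200 + €1,293.75 = €1,493.75 stays under the €6,700 maximum.
The insurer covers the remainder: €1,875 − €1,293.75 = €581.25.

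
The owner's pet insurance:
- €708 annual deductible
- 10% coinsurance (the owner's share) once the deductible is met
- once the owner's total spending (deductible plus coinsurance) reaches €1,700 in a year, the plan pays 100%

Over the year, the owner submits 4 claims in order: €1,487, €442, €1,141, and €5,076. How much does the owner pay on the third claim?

€114.10

Claim 1 — €1,487: €708 finishes the deductible; €779 goes to coinsurance; 10% of €779 = €77.90. Owner pays €785.90; OOP now €785.90.
Claim 2 — €442: deductible met; 10% of €442 = €44.20. Cost to owner: €44.20. OOP to date €830.10.
Claim 3 — €1,141: deductible met; 10% of €1,141 = €114.10. Cost to owner: €114.10. OOP to date €944.20.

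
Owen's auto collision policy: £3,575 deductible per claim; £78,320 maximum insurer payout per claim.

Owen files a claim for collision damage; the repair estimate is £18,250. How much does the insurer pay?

£14,675

Less the £3,575 deductible: £18,250 − £3,575 = £14,675.
£14,675 is within the £78,320 limit, so the insurer pays £14,675.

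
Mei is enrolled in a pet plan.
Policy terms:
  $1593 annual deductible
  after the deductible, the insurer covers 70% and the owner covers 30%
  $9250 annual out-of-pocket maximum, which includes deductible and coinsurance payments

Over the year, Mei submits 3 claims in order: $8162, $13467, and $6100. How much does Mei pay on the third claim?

$1646.20

#1 ($8162): $1593 to deductible, leaving $6569; owner's 30% is $1970.70. Owner pays $3563.70; OOP now $3563.70.
#2 ($13467): deductible already satisfied, so owner's share is 30% × $13467 = $4040.10. Owner pays $4040.10; OOP now $7603.80.
#3 ($6100): deductible met; 30% of $6100 = $1830. OOP would hit $9433.80 > $9250, so the cap limits the owner to $9250 − $7603.80 = $1646.20.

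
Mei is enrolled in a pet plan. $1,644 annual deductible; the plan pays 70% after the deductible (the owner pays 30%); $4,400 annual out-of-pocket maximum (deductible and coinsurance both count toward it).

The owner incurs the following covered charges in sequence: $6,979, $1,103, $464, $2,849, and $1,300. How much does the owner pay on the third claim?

$139.20

#1 ($6,979): $1,644 finishes the deductible; $5,335 goes to coinsurance; coinsurance $5,335 × 30% = $1,600.50. Cost to owner: $3,244.50. OOP to date $3,244.50.
#2 ($1,103): deductible already satisfied, so owner's share is 30% × $1,103 = $330.90. Owner pays $330.90; OOP now $3,575.40.
#3 ($464): deductible already satisfied, so owner's share is 30% × $464 = $139.20. Owner pays $139.20; OOP now $3,714.60.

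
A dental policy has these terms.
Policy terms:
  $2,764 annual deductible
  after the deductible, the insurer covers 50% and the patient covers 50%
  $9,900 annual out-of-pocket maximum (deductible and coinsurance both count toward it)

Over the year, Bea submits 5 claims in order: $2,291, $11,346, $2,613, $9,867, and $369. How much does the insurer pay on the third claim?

$1,306.50

Claim 1 ($2,291): all of it applies to the deductible. Patient pays $2,291; OOP now $2,291. Plan pays $2,291 − $2,291 = $0.
Claim 2 ($11,346): deductible takes $473, $10,873 remains; patient's 50% is $5,436.50. Cost to patient: $5,909.50. OOP to date $8,200.50. Insurer: $11,346 − $5,909.50 = $5,436.50.
Claim 3 ($2,613): deductible met; 50% of $2,613 = $1,306.50. Patient pays $1,306.50; OOP now $9,507. Insurer: $2,613 − $1,306.50 = $1,306.50.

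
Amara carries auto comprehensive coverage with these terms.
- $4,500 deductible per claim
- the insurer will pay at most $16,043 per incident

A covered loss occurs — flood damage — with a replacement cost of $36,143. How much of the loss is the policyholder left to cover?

Subtract the deductible: $36,143 − $4,500 = $31,643.
Since $31,643 > $16,043, the payout is capped at $16,043.
Policyholder's share is the uncovered remainder: $36,143 − $16,043 = $20,100.

$20,100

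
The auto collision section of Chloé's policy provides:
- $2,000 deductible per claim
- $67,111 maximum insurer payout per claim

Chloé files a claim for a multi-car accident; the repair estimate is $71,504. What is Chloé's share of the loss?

$4,393

Subtract the deductible: $71,504 − $2,000 = $69,504.
$69,504 exceeds the $67,111 limit, so the insurer pays the limit: $67,111.
The driver bears the rest of the original loss: $71,504 − $67,111 = $4,393.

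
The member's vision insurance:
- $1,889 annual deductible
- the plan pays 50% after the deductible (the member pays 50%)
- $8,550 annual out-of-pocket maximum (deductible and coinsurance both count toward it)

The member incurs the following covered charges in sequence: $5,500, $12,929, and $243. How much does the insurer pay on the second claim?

$8,073.50

Bill 1, $5,500: $1,889 finishes the deductible; $3,611 goes to coinsurance; 50% of $3,611 = $1,805.50. Member pays $3,694.50; OOP now $3,694.50. Insurer: $5,500 − $3,694.50 = $1,805.50.
Bill 2, $12,929: 50% coinsurance on $12,929 = $6,464.50. That would push OOP to $10,159, over the $8,550 cap, so member pays $8,550 − $3,694.50 = $4,855.50. Insurer: $12,929 − $4,855.50 = $8,073.50.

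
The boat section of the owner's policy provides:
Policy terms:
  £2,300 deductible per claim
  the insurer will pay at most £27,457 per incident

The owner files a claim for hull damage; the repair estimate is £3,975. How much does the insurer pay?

£1,675

Less the £2,300 deductible: £3,975 − £2,300 = £1,675.
£1,675 ≤ £27,457, so the limit doesn't bind; insurer pays £1,675.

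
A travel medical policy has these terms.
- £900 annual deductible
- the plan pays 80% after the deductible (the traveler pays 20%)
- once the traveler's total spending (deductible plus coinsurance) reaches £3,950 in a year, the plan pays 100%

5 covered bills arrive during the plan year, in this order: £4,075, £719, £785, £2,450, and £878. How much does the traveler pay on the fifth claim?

Claim 1 — £4,075: £900 to deductible, leaving £3,175; traveler's 20% is £635. Cost to traveler: £1,535. OOP to date £1,535.
Claim 2 — £719: deductible already satisfied, so traveler's share is 20% × £719 = £143.80. Traveler pays £143.80; OOP now £1,678.80.
Claim 3 — £785: deductible met; 20% of £785 = £157. Traveler pays £157; OOP now £1,835.80.
Claim 4 — £2,450: deductible already satisfied, so traveler's share is 20% × £2,450 = £490. Cost to traveler: £490. OOP to date £2,325.80.
Claim 5 — £878: 20% coinsurance on £878 = £175.60. Cost to traveler: £175.60. OOP to date £2,501.40.

£175.60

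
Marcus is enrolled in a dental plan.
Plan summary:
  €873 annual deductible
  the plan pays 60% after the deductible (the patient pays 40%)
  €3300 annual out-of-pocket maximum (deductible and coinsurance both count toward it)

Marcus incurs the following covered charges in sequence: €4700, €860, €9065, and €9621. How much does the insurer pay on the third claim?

€8512.80

Bill 1, €4700: €873 finishes the deductible; €3827 goes to coinsurance; 40% of €3827 = €1530.80. Patient pays €2403.80; OOP now €2403.80. Plan pays €4700 − €2403.80 = €2296.20.
Bill 2, €860: deductible already satisfied, so patient's share is 40% × €860 = €344. Patient owes €344 (running OOP €2747.80). Plan pays €860 − €344 = €516.
Bill 3, €9065: deductible already satisfied, so patient's share is 40% × €9065 = €3626. OOP would hit €6373.80 > €3300, so the cap limits the patient to €3300 − €2747.80 = €552.20. Insurer: €9065 − €552.20 = €8512.80.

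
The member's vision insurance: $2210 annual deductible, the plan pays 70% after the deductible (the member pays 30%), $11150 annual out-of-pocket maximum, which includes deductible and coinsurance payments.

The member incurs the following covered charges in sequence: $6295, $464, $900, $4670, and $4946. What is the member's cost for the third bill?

Claim 1 ($6295): $2210 to deductible, leaving $4085; 30% of $4085 = $1225.50. Member owes $3435.50 (running OOP $3435.50).
Claim 2 ($464): deductible already satisfied, so member's share is 30% × $464 = $139.20. Member pays $139.20; OOP now $3574.70.
Claim 3 ($900): deductible already satisfied, so member's share is 30% × $900 = $270. Member pays $270; OOP now $3844.70.

$270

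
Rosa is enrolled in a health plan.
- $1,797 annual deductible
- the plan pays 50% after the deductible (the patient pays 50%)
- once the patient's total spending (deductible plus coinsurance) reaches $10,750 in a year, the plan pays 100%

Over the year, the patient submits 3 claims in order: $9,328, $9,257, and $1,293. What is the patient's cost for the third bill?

Claim 1 — $9,328: $1,797 finishes the deductible; $7,531 goes to coinsurance; patient's 50% is $3,765.50. Patient owes $5,562.50 (running OOP $5,562.50).
Claim 2 — $9,257: deductible met; 50% of $9,257 = $4,628.50. Patient owes $4,628.50 (running OOP $10,191).
Claim 3 — $1,293: deductible already satisfied, so patient's share is 50% × $1,293 = $646.50. That would push OOP to $10,837.50, over the $10,750 cap, so patient pays $10,750 − $10,191 = $559.

$559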